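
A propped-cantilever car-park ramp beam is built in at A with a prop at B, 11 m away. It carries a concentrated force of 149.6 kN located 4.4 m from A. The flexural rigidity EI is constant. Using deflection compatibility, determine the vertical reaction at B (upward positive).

R_B = 31.12 kN

Remove the prop at B; the released (primary) structure is a cantilever built in at A.
Deflection at B on the released cantilever, summing each load's contribution:
  point load 149.6 at a = 4.4: Pa²(3L − a)/(6EI) = 13805/EI
Flexibility coefficient — unit upward force at B: δ_{BB} = L³/(3EI) = 443.7/EI.
Compatibility at B: δ_0 − R_B·δ_{BB} = 0, so R_B = 13805/443.7 = 31.12 kN.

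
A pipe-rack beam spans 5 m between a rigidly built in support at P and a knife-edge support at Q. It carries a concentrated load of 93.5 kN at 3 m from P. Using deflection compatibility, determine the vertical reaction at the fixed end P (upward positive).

Remove the prop at Q; the released (primary) structure is a cantilever built in at P.
Downward deflection at the released point Q due to the loads:
  point load 93.5 at a = 3: Pa²(3L − a)/(6EI) = 1683/EI
Tip deflection under a unit load at Q: L³/(3EI) = 41.67/EI.
Compatibility at Q: δ_0 − R_Q·δ_{QQ} = 0, so R_Q = 1683/41.67 = 40.39 kN.
Vertical equilibrium: R_P = ΣP − R_Q = 93.5 − 40.39 = 53.11 kN.

R_P = 53.11 kN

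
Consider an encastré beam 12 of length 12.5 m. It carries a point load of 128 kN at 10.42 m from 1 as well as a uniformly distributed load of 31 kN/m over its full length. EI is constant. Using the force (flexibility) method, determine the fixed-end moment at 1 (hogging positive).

Take the two fixed-end moments M_1, M_2 as redundants; the released structure is the simple span 12.
On the primary (simply-supported) span, the end slopes from the loading are:
  at 1: point load 128 at a = 10.42: Pab(L + b)/(6LEI) = 539.3/EI
  at 2: point load 128 at a = 10.42: Pab(L + a)/(6LEI) = 847.8/EI
  at 1: UDL 31: wL³/(24EI) = 2523/EI
  at 2: UDL 31: wL³/(24EI) = 2523/EI
  θ_10 = 3062/EI,  θ_20 = 3371/EI
Flexibility coefficients: a unit moment at one end gives L/(3EI) there and L/(6EI) at the far end, so f₁₁ = f₂₂ = 4.167/EI and f₁₂ = f₂₁ = 2.083/EI.
Compatibility — zero rotation at each built-in end:
  4.167 M_1 + 2.083 M_2 = 3062
  2.083 M_1 + 4.167 M_2 = 3371
Solving the pair gives M_1 = 440.6 kN·m and M_2 = 588.7 kN·m (hogging).

M_1 = 440.6 kN·m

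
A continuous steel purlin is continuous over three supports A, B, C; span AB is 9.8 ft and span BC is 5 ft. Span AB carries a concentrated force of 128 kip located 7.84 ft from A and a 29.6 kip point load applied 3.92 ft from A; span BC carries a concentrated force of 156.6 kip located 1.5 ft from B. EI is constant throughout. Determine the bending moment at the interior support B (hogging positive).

Release continuity at B by inserting a hinge; the redundant is the internal moment M_B. The primary structure is two simply-supported spans AB and BC.
Discontinuity in slope at B on the released structure — sum the simple-span end rotations:
  span AB: point load 128 at a = 7.84: Pab(L + a)/(6LEI) = 590.1/EI
  span AB: point load 29.6 at a = 3.92: Pab(L + a)/(6LEI) = 159.2/EI
  span BC: point load 156.6 at a = 1.5: Pab(L + b)/(6LEI) = 232.9/EI
  relative rotation θ_0 = (749.3 + 232.9)/EI = 982.2/EI
A unit hogging moment at B produces rotation L₁/(3EI) + L₂/(3EI) = 4.933/EI.
Compatibility: M_B·(L₁+L₂)/(3EI) = θ_0, giving M_B = 199.1 kip·ft (hogging).

M_B = 199.1 kip·ft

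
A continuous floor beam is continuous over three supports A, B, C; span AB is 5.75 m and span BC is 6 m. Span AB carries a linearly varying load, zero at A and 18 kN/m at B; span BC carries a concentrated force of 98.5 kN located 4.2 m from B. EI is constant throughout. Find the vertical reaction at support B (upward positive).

R_B = 84.69 kN

Insert a hinge at B; M_B is the redundant, and each span becomes simply supported.
Rotations at B on the released spans (each span's end-slope, ×1/EI):
  span AB: triangular load, peak 18: w₀L³/(45EI) = 76.04/EI
  span BC: point load 98.5 at a = 4.2: Pab(L + b)/(6LEI) = 161.3/EI
  relative rotation θ_0 = (76.04 + 161.3)/EI = 237.4/EI
A unit hogging moment at B produces rotation L₁/(3EI) + L₂/(3EI) = 3.917/EI.
Compatibility: M_B·(L₁+L₂)/(3EI) = θ_0, giving M_B = 60.61 kN·m (hogging).
Span AB, ΣM about A with M_B applied at B: R_B^{AB}·5.75 = 198.4 + 60.61, so R_B^{AB} = 45.04 kN and R_A = 51.75 − 45.04 = 6.709 kN.
Span BC, ΣM about C: R_B^{BC}·6 = 177.3 + 60.61, so R_B^{BC} = 39.65 kN and R_C = 98.5 − 39.65 = 58.85 kN.
R_B = 45.04 + 39.65 = 84.69 kN.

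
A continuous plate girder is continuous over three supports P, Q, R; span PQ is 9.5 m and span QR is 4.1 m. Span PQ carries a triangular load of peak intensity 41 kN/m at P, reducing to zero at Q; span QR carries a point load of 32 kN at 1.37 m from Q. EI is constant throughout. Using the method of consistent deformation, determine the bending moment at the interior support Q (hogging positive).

M_Q = 158.1 kN·m

Release continuity at Q by inserting a hinge; the redundant is the internal moment M_Q. The primary structure is two simply-supported spans PQ and QR.
End slopes at the hinge Q, treating each span as simply supported:
  span PQ: triangular load, peak 41: 7w₀L³/(360EI) = 683.5/EI
  span QR: point load 32 at a = 1.37: Pab(L + b)/(6LEI) = 33.23/EI
  relative rotation θ_0 = (683.5 + 33.23)/EI = 716.7/EI
A unit hogging moment at Q produces rotation L₁/(3EI) + L₂/(3EI) = 4.533/EI.
Compatibility: M_Q·(L₁+L₂)/(3EI) = θ_0, giving M_Q = 158.1 kN·m (hogging).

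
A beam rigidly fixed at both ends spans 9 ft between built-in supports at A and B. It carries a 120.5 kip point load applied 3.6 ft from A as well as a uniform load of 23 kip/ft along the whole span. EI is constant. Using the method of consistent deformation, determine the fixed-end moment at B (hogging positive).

M_B = 259.4 kip·ft

Release both end moments; the primary structure is a simply-supported span AB with redundants M_A and M_B.
Simple-span end rotations at A and B under the given loads:
  at A: point load 120.5 at a = 3.6: Pab(L + b)/(6LEI) = 624.7/EI
  at B: point load 120.5 at a = 3.6: Pab(L + a)/(6LEI) = 546.6/EI
  at A: UDL 23: wL³/(24EI) = 698.6/EI
  at B: UDL 23: wL³/(24EI) = 698.6/EI
  θ_A0 = 1323/EI,  θ_B0 = 1245/EI
Flexibility coefficients: a unit moment at one end gives L/(3EI) there and L/(6EI) at the far end, so f₁₁ = f₂₂ = 3/EI and f₁₂ = f₂₁ = 1.5/EI.
Compatibility — zero rotation at each built-in end:
  3 M_A + 1.5 M_B = 1323
  1.5 M_A + 3 M_B = 1245
Solving the pair gives M_A = 311.4 kip·ft and M_B = 259.4 kip·ft (hogging).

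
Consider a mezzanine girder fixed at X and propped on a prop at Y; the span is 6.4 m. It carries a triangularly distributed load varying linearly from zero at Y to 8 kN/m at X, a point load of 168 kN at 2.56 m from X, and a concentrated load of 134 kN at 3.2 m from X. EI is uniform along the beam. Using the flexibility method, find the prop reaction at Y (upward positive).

Choose R_Y as the redundant. The primary structure is the cantilever fixed at X.
Free-end deflection of the primary structure under the applied loading (downward +):
  triangular load, peak 8 at the fixed end: w₀L⁴/(30EI) = 447.4/EI
  point load 168 at a = 2.56: Pa²(3L − a)/(6EI) = 3053/EI
  point load 134 at a = 3.2: Pa²(3L − a)/(6EI) = 3659/EI
  δ_0 = 7160/EI
Tip deflection under a unit load at Y: L³/(3EI) = 87.38/EI.
The prop prevents deflection at Y: R_Y = δ_0/δ_{YY} = 7160/87.38 = 81.94 kN.

R_Y = 81.94 kN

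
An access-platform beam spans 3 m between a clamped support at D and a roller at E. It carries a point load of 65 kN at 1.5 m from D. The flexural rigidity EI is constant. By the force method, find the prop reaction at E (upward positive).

R_E = 20.31 kN

Choose R_E as the redundant. The primary structure is the cantilever fixed at D.
Downward deflection at the released point E due to the loads:
  point load 65 at a = 1.5: Pa²(3L − a)/(6EI) = 182.8/EI
Flexibility coefficient — unit upward force at E: δ_{EE} = L³/(3EI) = 9/EI.
The prop prevents deflection at E: R_E = δ_0/δ_{EE} = 182.8/9 = 20.31 kN.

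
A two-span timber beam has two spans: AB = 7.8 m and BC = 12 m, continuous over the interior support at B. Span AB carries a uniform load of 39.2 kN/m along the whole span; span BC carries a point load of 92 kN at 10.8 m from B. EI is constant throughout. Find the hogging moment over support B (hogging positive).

M_B = 150.6 kN·m

Take M_B as the redundant. Released structure: two simple spans AB and BC with a hinge at B.
Discontinuity in slope at B on the released structure — sum the simple-span end rotations:
  span AB: UDL 39.2: wL³/(24EI) = 775.1/EI
  span BC: point load 92 at a = 10.8: Pab(L + b)/(6LEI) = 218.6/EI
  relative rotation θ_0 = (775.1 + 218.6)/EI = 993.7/EI
A unit hogging moment at B produces rotation L₁/(3EI) + L₂/(3EI) = 6.6/EI.
Slope continuity at B: θ_0 = M_B·6.6/EI, so M_B = 993.7/6.6 = 150.6 kN·m (hogging).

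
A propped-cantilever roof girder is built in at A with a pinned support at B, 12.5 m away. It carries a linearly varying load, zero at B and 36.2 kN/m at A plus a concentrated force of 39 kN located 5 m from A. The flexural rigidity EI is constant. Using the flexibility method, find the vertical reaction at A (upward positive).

R_A = 211.9 kN

Remove the prop at B; the released (primary) structure is a cantilever built in at A.
Downward deflection at the released point B due to the loads:
  triangular load, peak 36.2 at the fixed end: w₀L⁴/(30EI) = 29460/EI
  point load 39 at a = 5: Pa²(3L − a)/(6EI) = 5281/EI
  δ_0 = 34741/EI
Tip deflection under a unit load at B: L³/(3EI) = 651/EI.
The prop prevents deflection at B: R_B = δ_0/δ_{BB} = 34741/651 = 53.36 kN.
Vertical equilibrium: R_A = ΣP − R_B = 265.2 − 53.36 = 211.9 kN.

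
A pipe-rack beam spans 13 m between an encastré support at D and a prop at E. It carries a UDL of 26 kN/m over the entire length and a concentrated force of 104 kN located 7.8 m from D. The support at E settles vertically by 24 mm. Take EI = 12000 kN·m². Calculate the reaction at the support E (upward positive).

Choose R_E as the redundant. The primary structure is the cantilever fixed at D.
Free-end deflection of the primary structure under the applied loading (downward +):
  UDL 26: wL⁴/(8EI) = 92823/EI
  point load 104 at a = 7.8: Pa²(3L − a)/(6EI) = 32902/EI
  δ_0 = 125726/EI
Flexibility coefficient — unit upward force at E: δ_{EE} = L³/(3EI) = 732.3/EI.
With EI = 12000 kN·m²: δ_0 = 10.477 m and δ_{EE} = 0.061028 m/kN.
Compatibility — the beam at E must follow the support down by 0.024 m: δ_0 − R_E·δ_{EE} = 0.024, so R_E = (10.477 − 0.024)/0.061028 = 171.3 kN.

R_E = 171.3 kN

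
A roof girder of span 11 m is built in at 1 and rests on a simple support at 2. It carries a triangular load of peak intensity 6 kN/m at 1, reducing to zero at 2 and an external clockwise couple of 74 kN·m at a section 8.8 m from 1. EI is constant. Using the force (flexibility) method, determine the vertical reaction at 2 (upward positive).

Release the roller at 2. Primary structure: cantilever fixed at 1.
Primary-structure tip deflection at 2 by superposition:
  triangular load, peak 6 at the fixed end: w₀L⁴/(30EI) = 2928/EI
  clockwise couple 74 at a = 8.8: M₀a(2L − a)/(2EI) = 4298/EI
  δ_0 = 7226/EI
Tip deflection under a unit load at 2: L³/(3EI) = 443.7/EI.
Compatibility at 2: δ_0 − R_2·δ_{22} = 0, so R_2 = 7226/443.7 = 16.29 kN.

R_2 = 16.29 kN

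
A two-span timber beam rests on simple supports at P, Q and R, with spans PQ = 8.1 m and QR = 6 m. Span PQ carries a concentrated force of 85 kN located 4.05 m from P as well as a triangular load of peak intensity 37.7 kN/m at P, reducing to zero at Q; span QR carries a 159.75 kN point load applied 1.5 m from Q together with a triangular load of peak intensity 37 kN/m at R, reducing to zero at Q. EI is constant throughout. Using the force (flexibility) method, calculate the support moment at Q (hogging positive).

Insert a hinge at Q; M_Q is the redundant, and each span becomes simply supported.
End slopes at the hinge Q, treating each span as simply supported:
  span PQ: point load 85 at a = 4.05: Pab(L + a)/(6LEI) = 348.6/EI
  span PQ: triangular load, peak 37.7: 7w₀L³/(360EI) = 389.6/EI
  span QR: point load 159.75 at a = 1.5: Pab(L + b)/(6LEI) = 314.5/EI
  span QR: triangular load, peak 37: 7w₀L³/(360EI) = 155.4/EI
  relative rotation θ_0 = (738.1 + 469.9)/EI = 1208/EI
A unit hogging moment at Q produces rotation L₁/(3EI) + L₂/(3EI) = 4.7/EI.
Compatibility: M_Q·(L₁+L₂)/(3EI) = θ_0, giving M_Q = 257 kN·m (hogging).

M_Q = 257 kN·m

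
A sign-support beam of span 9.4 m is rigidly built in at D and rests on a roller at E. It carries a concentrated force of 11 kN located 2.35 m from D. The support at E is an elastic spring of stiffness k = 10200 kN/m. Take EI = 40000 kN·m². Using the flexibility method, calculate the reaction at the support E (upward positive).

R_E = 0.9321 kN

Take the reaction at E as the redundant and release it; the primary structure is a cantilever fixed at D.
Downward deflection at the released point E due to the loads:
  point load 11 at a = 2.35: Pa²(3L − a)/(6EI) = 261.7/EI
Flexibility coefficient — unit upward force at E: δ_{EE} = L³/(3EI) = 276.9/EI.
With EI = 40000 kN·m²: δ_0 = 0.006543 m and δ_{EE} = 0.006922 m/kN.
Compatibility — the spring shortens by R_E/k under the reaction it provides: δ_0 − R_E·δ_{EE} = R_E/k. With 1/k = 0.000098 m/kN, R_E = δ_0 / (δ_{EE} + 1/k) = 0.006543 / (0.006922 + 0.000098) = 0.9321 kN.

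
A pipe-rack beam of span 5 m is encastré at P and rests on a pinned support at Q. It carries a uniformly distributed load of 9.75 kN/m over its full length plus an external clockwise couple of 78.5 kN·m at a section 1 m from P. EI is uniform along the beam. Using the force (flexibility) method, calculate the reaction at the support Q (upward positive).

Choose R_Q as the redundant. The primary structure is the cantilever fixed at P.
Deflection at Q on the released cantilever, summing each load's contribution:
  UDL 9.75: wL⁴/(8EI) = 761.7/EI
  clockwise couple 78.5 at a = 1: M₀a(2L − a)/(2EI) = 353.2/EI
  δ_0 = 1115/EI
Flexibility coefficient — unit upward force at Q: δ_{QQ} = L³/(3EI) = 41.67/EI.
Compatibility at Q: δ_0 − R_Q·δ_{QQ} = 0, so R_Q = 1115/41.67 = 26.76 kN.

R_Q = 26.76 kN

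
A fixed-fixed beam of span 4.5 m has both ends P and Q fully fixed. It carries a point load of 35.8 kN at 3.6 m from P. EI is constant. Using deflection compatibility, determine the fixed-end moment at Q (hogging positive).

M_Q = 20.62 kN·m

Take the two fixed-end moments M_P, M_Q as redundants; the released structure is the simple span PQ.
End rotations of the released simple span under the applied load (×1/EI):
  at P: point load 35.8 at a = 3.6: Pab(L + b)/(6LEI) = 23.2/EI
  at Q: point load 35.8 at a = 3.6: Pab(L + a)/(6LEI) = 34.8/EI
  θ_P0 = 23.2/EI,  θ_Q0 = 34.8/EI
Flexibility coefficients: a unit moment at one end gives L/(3EI) there and L/(6EI) at the far end, so f₁₁ = f₂₂ = 1.5/EI and f₁₂ = f₂₁ = 0.75/EI.
Compatibility — zero rotation at each built-in end:
  1.5 M_P + 0.75 M_Q = 23.2
  0.75 M_P + 1.5 M_Q = 34.8
Solving the pair gives M_P = 5.155 kN·m and M_Q = 20.62 kN·m (hogging).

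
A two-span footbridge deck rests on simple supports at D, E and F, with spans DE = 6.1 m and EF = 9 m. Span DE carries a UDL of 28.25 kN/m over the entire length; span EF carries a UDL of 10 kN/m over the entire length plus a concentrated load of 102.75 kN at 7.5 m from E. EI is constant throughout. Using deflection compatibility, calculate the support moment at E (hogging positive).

M_E = 158.1 kN·m

Insert a hinge at E; M_E is the redundant, and each span becomes simply supported.
Discontinuity in slope at E on the released structure — sum the simple-span end rotations:
  span DE: UDL 28.25: wL³/(24EI) = 267.2/EI
  span EF: UDL 10: wL³/(24EI) = 303.8/EI
  span EF: point load 102.75 at a = 7.5: Pab(L + b)/(6LEI) = 224.8/EI
  relative rotation θ_0 = (267.2 + 528.5)/EI = 795.7/EI
A unit hogging moment at E produces rotation L₁/(3EI) + L₂/(3EI) = 5.033/EI.
Compatibility: M_E·(L₁+L₂)/(3EI) = θ_0, giving M_E = 158.1 kN·m (hogging).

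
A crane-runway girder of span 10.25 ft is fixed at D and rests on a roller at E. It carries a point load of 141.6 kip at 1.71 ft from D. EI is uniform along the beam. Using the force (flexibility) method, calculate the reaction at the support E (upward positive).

Remove the prop at E; the released (primary) structure is a cantilever built in at D.
Free-end deflection of the primary structure under the applied loading (downward +):
  point load 141.6 at a = 1.71: Pa²(3L − a)/(6EI) = 2004/EI
Flexibility coefficient — unit upward force at E: δ_{EE} = L³/(3EI) = 359/EI.
Compatibility at E: δ_0 − R_E·δ_{EE} = 0, so R_E = 2004/359 = 5.583 kip.

R_E = 5.583 kip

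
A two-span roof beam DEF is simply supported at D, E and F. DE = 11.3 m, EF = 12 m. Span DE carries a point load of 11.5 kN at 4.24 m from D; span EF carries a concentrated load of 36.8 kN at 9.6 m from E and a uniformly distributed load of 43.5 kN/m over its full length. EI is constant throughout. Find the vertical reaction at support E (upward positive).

Insert a hinge at E; M_E is the redundant, and each span becomes simply supported.
Rotations at E on the released spans (each span's end-slope, ×1/EI):
  span DE: point load 11.5 at a = 4.24: Pab(L + a)/(6LEI) = 78.9/EI
  span EF: point load 36.8 at a = 9.6: Pab(L + b)/(6LEI) = 169.6/EI
  span EF: UDL 43.5: wL³/(24EI) = 3132/EI
  relative rotation θ_0 = (78.9 + 3302)/EI = 3380/EI
A unit hogging moment at E produces rotation L₁/(3EI) + L₂/(3EI) = 7.767/EI.
Compatibility: M_E·(L₁+L₂)/(3EI) = θ_0, giving M_E = 435.3 kN·m (hogging).
Span DE, ΣM about D with M_E applied at E: R_E^{DE}·11.3 = 48.76 + 435.3, so R_E^{DE} = 42.83 kN and R_D = 11.5 − 42.83 = -31.33 kN.
Span EF, ΣM about F: R_E^{EF}·12 = 3220 + 435.3, so R_E^{EF} = 304.6 kN and R_F = 558.8 − 304.6 = 254.2 kN.
R_E = 42.83 + 304.6 = 347.5 kN.

R_E = 347.5 kN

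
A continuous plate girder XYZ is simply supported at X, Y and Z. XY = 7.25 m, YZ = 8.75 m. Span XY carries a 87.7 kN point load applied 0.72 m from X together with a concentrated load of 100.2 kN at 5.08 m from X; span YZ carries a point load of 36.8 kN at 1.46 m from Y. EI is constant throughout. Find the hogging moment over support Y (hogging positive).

Release continuity at Y by inserting a hinge; the redundant is the internal moment M_Y. The primary structure is two simply-supported spans XY and YZ.
End slopes at the hinge Y, treating each span as simply supported:
  span XY: point load 87.7 at a = 0.72: Pab(L + a)/(6LEI) = 75.55/EI
  span XY: point load 100.2 at a = 5.08: Pab(L + a)/(6LEI) = 313.1/EI
  span YZ: point load 36.8 at a = 1.46: Pab(L + b)/(6LEI) = 119.7/EI
  relative rotation θ_0 = (388.6 + 119.7)/EI = 508.3/EI
A unit hogging moment at Y produces rotation L₁/(3EI) + L₂/(3EI) = 5.333/EI.
Compatibility: M_Y·(L₁+L₂)/(3EI) = θ_0, giving M_Y = 95.31 kN·m (hogging).

M_Y = 95.31 kN·m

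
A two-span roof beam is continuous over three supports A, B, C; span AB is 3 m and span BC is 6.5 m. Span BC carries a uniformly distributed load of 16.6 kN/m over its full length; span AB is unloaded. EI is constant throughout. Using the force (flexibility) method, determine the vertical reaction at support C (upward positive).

R_C = 44.72 kN

Insert a hinge at B; M_B is the redundant, and each span becomes simply supported.
Discontinuity in slope at B on the released structure — sum the simple-span end rotations:
  span BC: UDL 16.6: wL³/(24EI) = 189.9/EI
  relative rotation θ_0 = (0 + 189.9)/EI = 189.9/EI
A unit hogging moment at B produces rotation L₁/(3EI) + L₂/(3EI) = 3.167/EI.
Compatibility: M_B·(L₁+L₂)/(3EI) = θ_0, giving M_B = 59.98 kN·m (hogging).
Span BC, ΣM about C: R_B^{BC}·6.5 = 350.7 + 59.98, so R_B^{BC} = 63.18 kN and R_C = 107.9 − 63.18 = 44.72 kN.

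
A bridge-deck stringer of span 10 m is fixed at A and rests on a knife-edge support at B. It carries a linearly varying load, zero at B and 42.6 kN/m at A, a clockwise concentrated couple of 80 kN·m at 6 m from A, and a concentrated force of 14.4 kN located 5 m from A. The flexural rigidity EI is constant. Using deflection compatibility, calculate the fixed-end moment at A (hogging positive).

Choose R_B as the redundant. The primary structure is the cantilever fixed at A.
Deflection at B on the released cantilever, summing each load's contribution:
  triangular load, peak 42.6 at the fixed end: w₀L⁴/(30EI) = 14200/EI
  clockwise couple 80 at a = 6: M₀a(2L − a)/(2EI) = 3360/EI
  point load 14.4 at a = 5: Pa²(3L − a)/(6EI) = 1500/EI
  δ_0 = 19060/EI
Flexibility coefficient — unit upward force at B: δ_{BB} = L³/(3EI) = 333.3/EI.
Compatibility at B: δ_0 − R_B·δ_{BB} = 0, so R_B = 19060/333.3 = 57.18 kN.
Moment equilibrium about A: M_A = Σ(load moments about A) − R_B·L = 862 − 57.18×10 = 290.2 kN·m.

M_A = 290.2 kN·m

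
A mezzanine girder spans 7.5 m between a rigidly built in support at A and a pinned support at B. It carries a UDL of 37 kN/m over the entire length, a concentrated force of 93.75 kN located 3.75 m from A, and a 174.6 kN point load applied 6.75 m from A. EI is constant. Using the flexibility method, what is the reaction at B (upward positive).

R_B = 281.9 kN

Choose R_B as the redundant. The primary structure is the cantilever fixed at A.
Primary-structure tip deflection at B by superposition:
  UDL 37: wL⁴/(8EI) = 14634/EI
  point load 93.75 at a = 3.75: Pa²(3L − a)/(6EI) = 4120/EI
  point load 174.6 at a = 6.75: Pa²(3L − a)/(6EI) = 20882/EI
  δ_0 = 39636/EI
Flexibility coefficient — unit upward force at B: δ_{BB} = L³/(3EI) = 140.6/EI.
The prop prevents deflection at B: R_B = δ_0/δ_{BB} = 39636/140.6 = 281.9 kN.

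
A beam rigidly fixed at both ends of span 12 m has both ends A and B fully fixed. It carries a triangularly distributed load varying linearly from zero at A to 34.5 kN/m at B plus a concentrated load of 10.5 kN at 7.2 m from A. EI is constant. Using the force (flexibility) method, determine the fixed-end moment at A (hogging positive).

Take the two fixed-end moments M_A, M_B as redundants; the released structure is the simple span AB.
On the primary (simply-supported) span, the end slopes from the loading are:
  at A: triangular load, peak 34.5: 7w₀L³/(360EI) = 1159/EI
  at B: triangular load, peak 34.5: w₀L³/(45EI) = 1325/EI
  at A: point load 10.5 at a = 7.2: Pab(L + b)/(6LEI) = 84.67/EI
  at B: point load 10.5 at a = 7.2: Pab(L + a)/(6LEI) = 96.77/EI
  θ_A0 = 1244/EI,  θ_B0 = 1422/EI
Flexibility coefficients: a unit moment at one end gives L/(3EI) there and L/(6EI) at the far end, so f₁₁ = f₂₂ = 4/EI and f₁₂ = f₂₁ = 2/EI.
Compatibility — zero rotation at each built-in end:
  4 M_A + 2 M_B = 1244
  2 M_A + 4 M_B = 1422
Solving the pair gives M_A = 177.7 kN·m and M_B = 266.5 kN·m (hogging).

M_A = 177.7 kN·m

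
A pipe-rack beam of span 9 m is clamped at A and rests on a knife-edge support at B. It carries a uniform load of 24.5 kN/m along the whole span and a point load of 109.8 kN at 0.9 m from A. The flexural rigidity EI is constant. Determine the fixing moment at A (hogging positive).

M_A = 332.6 kN·m

Choose R_B as the redundant. The primary structure is the cantilever fixed at A.
Deflection at B on the released cantilever, summing each load's contribution:
  UDL 24.5: wL⁴/(8EI) = 20093/EI
  point load 109.8 at a = 0.9: Pa²(3L − a)/(6EI) = 386.9/EI
  δ_0 = 20480/EI
Flexibility coefficient — unit upward force at B: δ_{BB} = L³/(3EI) = 243/EI.
The prop prevents deflection at B: R_B = δ_0/δ_{BB} = 20480/243 = 84.28 kN.
Moment equilibrium about A: M_A = Σ(load moments about A) − R_B·L = 1091 − 84.28×9 = 332.6 kN·m.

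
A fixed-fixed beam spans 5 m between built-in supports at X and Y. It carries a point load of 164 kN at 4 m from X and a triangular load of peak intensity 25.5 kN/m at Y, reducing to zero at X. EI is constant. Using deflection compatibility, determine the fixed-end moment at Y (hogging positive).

M_Y = 136.8 kN·m

Release both end moments; the primary structure is a simply-supported span XY with redundants M_X and M_Y.
End rotations of the released simple span under the applied load (×1/EI):
  at X: point load 164 at a = 4: Pab(L + b)/(6LEI) = 131.2/EI
  at Y: point load 164 at a = 4: Pab(L + a)/(6LEI) = 196.8/EI
  at X: triangular load, peak 25.5: 7w₀L³/(360EI) = 61.98/EI
  at Y: triangular load, peak 25.5: w₀L³/(45EI) = 70.83/EI
  θ_X0 = 193.2/EI,  θ_Y0 = 267.6/EI
Flexibility coefficients: a unit moment at one end gives L/(3EI) there and L/(6EI) at the far end, so f₁₁ = f₂₂ = 1.667/EI and f₁₂ = f₂₁ = 0.8333/EI.
Compatibility — zero rotation at each built-in end:
  1.667 M_X + 0.8333 M_Y = 193.2
  0.8333 M_X + 1.667 M_Y = 267.6
Solving the pair gives M_X = 47.49 kN·m and M_Y = 136.8 kN·m (hogging).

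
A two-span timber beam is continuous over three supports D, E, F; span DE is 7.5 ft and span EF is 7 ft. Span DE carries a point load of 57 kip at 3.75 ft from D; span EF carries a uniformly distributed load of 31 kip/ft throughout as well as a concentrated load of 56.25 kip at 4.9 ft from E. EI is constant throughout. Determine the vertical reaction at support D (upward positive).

R_D = 7.291 kip

Take M_E as the redundant. Released structure: two simple spans DE and EF with a hinge at E.
Rotations at E on the released spans (each span's end-slope, ×1/EI):
  span DE: point load 57 at a = 3.75: Pab(L + a)/(6LEI) = 200.4/EI
  span EF: UDL 31: wL³/(24EI) = 443/EI
  span EF: point load 56.25 at a = 4.9: Pab(L + b)/(6LEI) = 125.4/EI
  relative rotation θ_0 = (200.4 + 568.5)/EI = 768.8/EI
A unit hogging moment at E produces rotation L₁/(3EI) + L₂/(3EI) = 4.833/EI.
Compatibility: M_E·(L₁+L₂)/(3EI) = θ_0, giving M_E = 159.1 kip·ft (hogging).
Span DE, ΣM about D with M_E applied at E: R_E^{DE}·7.5 = 213.8 + 159.1, so R_E^{DE} = 49.71 kip and R_D = 57 − 49.71 = 7.291 kip.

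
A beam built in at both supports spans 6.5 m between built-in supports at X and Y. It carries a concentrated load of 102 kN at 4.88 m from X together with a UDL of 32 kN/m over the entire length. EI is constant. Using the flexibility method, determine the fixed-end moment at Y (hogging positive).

Release both end moments; the primary structure is a simply-supported span XY with redundants M_X and M_Y.
End rotations of the released simple span under the applied load (×1/EI):
  at X: point load 102 at a = 4.88: Pab(L + b)/(6LEI) = 167.9/EI
  at Y: point load 102 at a = 4.88: Pab(L + a)/(6LEI) = 235.3/EI
  at X: UDL 32: wL³/(24EI) = 366.2/EI
  at Y: UDL 32: wL³/(24EI) = 366.2/EI
  θ_X0 = 534.1/EI,  θ_Y0 = 601.5/EI
Flexibility coefficients: a unit moment at one end gives L/(3EI) there and L/(6EI) at the far end, so f₁₁ = f₂₂ = 2.167/EI and f₁₂ = f₂₁ = 1.083/EI.
Compatibility — zero rotation at each built-in end:
  2.167 M_X + 1.083 M_Y = 534.1
  1.083 M_X + 2.167 M_Y = 601.5
Solving the pair gives M_X = 143.6 kN·m and M_Y = 205.8 kN·m (hogging).

M_Y = 205.8 kN·m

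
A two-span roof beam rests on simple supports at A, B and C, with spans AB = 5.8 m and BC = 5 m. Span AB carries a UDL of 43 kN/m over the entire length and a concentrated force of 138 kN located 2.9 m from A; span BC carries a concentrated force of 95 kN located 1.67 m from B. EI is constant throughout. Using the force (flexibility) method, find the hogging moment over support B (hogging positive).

M_B = 218.4 kN·m

Take M_B as the redundant. Released structure: two simple spans AB and BC with a hinge at B.
End slopes at the hinge B, treating each span as simply supported:
  span AB: UDL 43: wL³/(24EI) = 349.6/EI
  span AB: point load 138 at a = 2.9: Pab(L + a)/(6LEI) = 290.1/EI
  span BC: point load 95 at a = 1.67: Pab(L + b)/(6LEI) = 146.7/EI
  relative rotation θ_0 = (639.7 + 146.7)/EI = 786.4/EI
A unit hogging moment at B produces rotation L₁/(3EI) + L₂/(3EI) = 3.6/EI.
Slope continuity at B: θ_0 = M_B·3.6/EI, so M_B = 786.4/3.6 = 218.4 kN·m (hogging).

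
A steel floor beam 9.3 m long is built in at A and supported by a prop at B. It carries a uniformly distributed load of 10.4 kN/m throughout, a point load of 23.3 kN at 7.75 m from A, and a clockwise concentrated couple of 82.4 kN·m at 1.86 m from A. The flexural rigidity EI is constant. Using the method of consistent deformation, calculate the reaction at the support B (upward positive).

R_B = 58.58 kN

Remove the prop at B; the released (primary) structure is a cantilever built in at A.
Free-end deflection of the primary structure under the applied loading (downward +):
  UDL 10.4: wL⁴/(8EI) = 9725/EI
  point load 23.3 at a = 7.75: Pa²(3L − a)/(6EI) = 4700/EI
  clockwise couple 82.4 at a = 1.86: M₀a(2L − a)/(2EI) = 1283/EI
  δ_0 = 15707/EI
Flexibility coefficient — unit upward force at B: δ_{BB} = L³/(3EI) = 268.1/EI.
The prop prevents deflection at B: R_B = δ_0/δ_{BB} = 15707/268.1 = 58.58 kN.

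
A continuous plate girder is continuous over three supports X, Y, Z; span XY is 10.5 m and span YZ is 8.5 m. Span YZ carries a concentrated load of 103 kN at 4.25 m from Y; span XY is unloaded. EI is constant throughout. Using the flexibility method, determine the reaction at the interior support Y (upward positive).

Release continuity at Y by inserting a hinge; the redundant is the internal moment M_Y. The primary structure is two simply-supported spans XY and YZ.
Discontinuity in slope at Y on the released structure — sum the simple-span end rotations:
  span YZ: point load 103 at a = 4.25: Pab(L + b)/(6LEI) = 465.1/EI
  relative rotation θ_0 = (0 + 465.1)/EI = 465.1/EI
A unit hogging moment at Y produces rotation L₁/(3EI) + L₂/(3EI) = 6.333/EI.
Slope continuity at Y: θ_0 = M_Y·6.333/EI, so M_Y = 465.1/6.333 = 73.44 kN·m (hogging).
Span XY, ΣM about X with M_Y applied at Y: R_Y^{XY}·10.5 = 0 + 73.44, so R_Y^{XY} = 6.994 kN and R_X = 0 − 6.994 = -6.994 kN.
Span YZ, ΣM about Z: R_Y^{YZ}·8.5 = 437.8 + 73.44, so R_Y^{YZ} = 60.14 kN and R_Z = 103 − 60.14 = 42.86 kN.
R_Y = 6.994 + 60.14 = 67.13 kN.

R_Y = 67.13 kN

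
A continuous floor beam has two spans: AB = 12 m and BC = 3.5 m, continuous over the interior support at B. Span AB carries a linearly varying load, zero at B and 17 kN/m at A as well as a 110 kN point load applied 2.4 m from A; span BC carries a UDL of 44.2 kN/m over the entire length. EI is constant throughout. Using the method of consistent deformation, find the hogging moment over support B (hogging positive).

M_B = 223.9 kN·m

Take M_B as the redundant. Released structure: two simple spans AB and BC with a hinge at B.
End slopes at the hinge B, treating each span as simply supported:
  span AB: triangular load, peak 17: 7w₀L³/(360EI) = 571.2/EI
  span AB: point load 110 at a = 2.4: Pab(L + a)/(6LEI) = 506.9/EI
  span BC: UDL 44.2: wL³/(24EI) = 78.96/EI
  relative rotation θ_0 = (1078 + 78.96)/EI = 1157/EI
A unit hogging moment at B produces rotation L₁/(3EI) + L₂/(3EI) = 5.167/EI.
Compatibility: M_B·(L₁+L₂)/(3EI) = θ_0, giving M_B = 223.9 kN·m (hogging).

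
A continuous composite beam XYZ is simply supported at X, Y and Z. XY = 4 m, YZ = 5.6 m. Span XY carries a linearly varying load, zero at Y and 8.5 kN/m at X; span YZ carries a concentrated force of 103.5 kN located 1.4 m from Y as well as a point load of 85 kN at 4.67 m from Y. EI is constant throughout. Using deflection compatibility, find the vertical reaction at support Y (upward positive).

R_Y = 132.2 kN

Release continuity at Y by inserting a hinge; the redundant is the internal moment M_Y. The primary structure is two simply-supported spans XY and YZ.
End slopes at the hinge Y, treating each span as simply supported:
  span XY: triangular load, peak 8.5: 7w₀L³/(360EI) = 10.58/EI
  span YZ: point load 103.5 at a = 1.4: Pab(L + b)/(6LEI) = 177.5/EI
  span YZ: point load 85 at a = 4.67: Pab(L + b)/(6LEI) = 71.75/EI
  relative rotation θ_0 = (10.58 + 249.2)/EI = 259.8/EI
A unit hogging moment at Y produces rotation L₁/(3EI) + L₂/(3EI) = 3.2/EI.
Compatibility: M_Y·(L₁+L₂)/(3EI) = θ_0, giving M_Y = 81.2 kN·m (hogging).
Span XY, ΣM about X with M_Y applied at Y: R_Y^{XY}·4 = 22.67 + 81.2, so R_Y^{XY} = 25.97 kN and R_X = 17 − 25.97 = -8.966 kN.
Span YZ, ΣM about Z: R_Y^{YZ}·5.6 = 513.8 + 81.2, so R_Y^{YZ} = 106.2 kN and R_Z = 188.5 − 106.2 = 82.26 kN.
R_Y = 25.97 + 106.2 = 132.2 kN.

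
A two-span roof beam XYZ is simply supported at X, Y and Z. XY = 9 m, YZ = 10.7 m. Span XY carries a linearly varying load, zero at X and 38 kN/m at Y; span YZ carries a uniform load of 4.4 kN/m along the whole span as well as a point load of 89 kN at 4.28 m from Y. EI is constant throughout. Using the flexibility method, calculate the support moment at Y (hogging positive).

Insert a hinge at Y; M_Y is the redundant, and each span becomes simply supported.
End slopes at the hinge Y, treating each span as simply supported:
  span XY: triangular load, peak 38: w₀L³/(45EI) = 615.6/EI
  span YZ: UDL 4.4: wL³/(24EI) = 224.6/EI
  span YZ: point load 89 at a = 4.28: Pab(L + b)/(6LEI) = 652.1/EI
  relative rotation θ_0 = (615.6 + 876.7)/EI = 1492/EI
A unit hogging moment at Y produces rotation L₁/(3EI) + L₂/(3EI) = 6.567/EI.
Compatibility: M_Y·(L₁+L₂)/(3EI) = θ_0, giving M_Y = 227.3 kN·m (hogging).

M_Y = 227.3 kN·m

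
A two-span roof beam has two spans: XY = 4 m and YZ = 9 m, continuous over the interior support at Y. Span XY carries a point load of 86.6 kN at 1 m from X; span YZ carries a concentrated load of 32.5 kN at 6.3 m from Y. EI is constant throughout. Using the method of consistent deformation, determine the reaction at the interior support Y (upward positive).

Insert a hinge at Y; M_Y is the redundant, and each span becomes simply supported.
End slopes at the hinge Y, treating each span as simply supported:
  span XY: point load 86.6 at a = 1: Pab(L + a)/(6LEI) = 54.12/EI
  span YZ: point load 32.5 at a = 6.3: Pab(L + b)/(6LEI) = 119.8/EI
  relative rotation θ_0 = (54.12 + 119.8)/EI = 173.9/EI
A unit hogging moment at Y produces rotation L₁/(3EI) + L₂/(3EI) = 4.333/EI.
Slope continuity at Y: θ_0 = M_Y·4.333/EI, so M_Y = 173.9/4.333 = 40.13 kN·m (hogging).
Span XY, ΣM about X with M_Y applied at Y: R_Y^{XY}·4 = 86.6 + 40.13, so R_Y^{XY} = 31.68 kN and R_X = 86.6 − 31.68 = 54.92 kN.
Span YZ, ΣM about Z: R_Y^{YZ}·9 = 87.75 + 40.13, so R_Y^{YZ} = 14.21 kN and R_Z = 32.5 − 14.21 = 18.29 kN.
R_Y = 31.68 + 14.21 = 45.89 kN.

R_Y = 45.89 kN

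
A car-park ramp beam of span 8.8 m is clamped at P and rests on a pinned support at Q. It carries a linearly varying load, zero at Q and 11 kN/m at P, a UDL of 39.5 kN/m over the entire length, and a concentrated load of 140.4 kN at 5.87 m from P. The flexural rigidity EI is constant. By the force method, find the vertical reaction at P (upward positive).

Choose R_Q as the redundant. The primary structure is the cantilever fixed at P.
Deflection at Q on the released cantilever, summing each load's contribution:
  triangular load, peak 11 at the fixed end: w₀L⁴/(30EI) = 2199/EI
  UDL 39.5: wL⁴/(8EI) = 29610/EI
  point load 140.4 at a = 5.87: Pa²(3L − a)/(6EI) = 16553/EI
  δ_0 = 48362/EI
Flexibility coefficient — unit upward force at Q: δ_{QQ} = L³/(3EI) = 227.2/EI.
Compatibility at Q: δ_0 − R_Q·δ_{QQ} = 0, so R_Q = 48362/227.2 = 212.9 kN.
Vertical equilibrium: R_P = ΣP − R_Q = 536.4 − 212.9 = 323.5 kN.

R_P = 323.5 kN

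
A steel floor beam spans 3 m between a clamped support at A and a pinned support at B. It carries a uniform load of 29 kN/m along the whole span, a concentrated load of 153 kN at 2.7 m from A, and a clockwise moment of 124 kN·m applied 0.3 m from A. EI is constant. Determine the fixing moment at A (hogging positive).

M_A = 144 kN·m

Release the roller at B. Primary structure: cantilever fixed at A.
Free-end deflection of the primary structure under the applied loading (downward +):
  UDL 29: wL⁴/(8EI) = 293.6/EI
  point load 153 at a = 2.7: Pa²(3L − a)/(6EI) = 1171/EI
  clockwise couple 124 at a = 0.3: M₀a(2L − a)/(2EI) = 106/EI
  δ_0 = 1571/EI
Tip deflection under a unit load at B: L³/(3EI) = 9/EI.
Compatibility at B: δ_0 − R_B·δ_{BB} = 0, so R_B = 1571/9 = 174.5 kN.
Moment equilibrium about A: M_A = Σ(load moments about A) − R_B·L = 667.6 − 174.5×3 = 144 kN·m.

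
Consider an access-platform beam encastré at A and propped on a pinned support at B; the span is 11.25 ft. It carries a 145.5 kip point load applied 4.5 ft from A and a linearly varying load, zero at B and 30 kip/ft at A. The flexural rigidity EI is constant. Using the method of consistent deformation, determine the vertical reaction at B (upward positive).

Release the roller at B. Primary structure: cantilever fixed at A.
Downward deflection at the released point B due to the loads:
  point load 145.5 at a = 4.5: Pa²(3L − a)/(6EI) = 14364/EI
  triangular load, peak 30 at the fixed end: w₀L⁴/(30EI) = 16018/EI
  δ_0 = 30382/EI
Flexibility coefficient — unit upward force at B: δ_{BB} = L³/(3EI) = 474.6/EI.
The prop prevents deflection at B: R_B = δ_0/δ_{BB} = 30382/474.6 = 64.01 kip.

R_B = 64.01 kip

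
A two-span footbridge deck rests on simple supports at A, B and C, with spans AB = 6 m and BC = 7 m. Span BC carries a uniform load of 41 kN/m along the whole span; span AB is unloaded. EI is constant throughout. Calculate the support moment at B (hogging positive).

Insert a hinge at B; M_B is the redundant, and each span becomes simply supported.
Rotations at B on the released spans (each span's end-slope, ×1/EI):
  span BC: UDL 41: wL³/(24EI) = 586/EI
  relative rotation θ_0 = (0 + 586)/EI = 586/EI
A unit hogging moment at B produces rotation L₁/(3EI) + L₂/(3EI) = 4.333/EI.
Slope continuity at B: θ_0 = M_B·4.333/EI, so M_B = 586/4.333 = 135.2 kN·m (hogging).

M_B = 135.2 kN·m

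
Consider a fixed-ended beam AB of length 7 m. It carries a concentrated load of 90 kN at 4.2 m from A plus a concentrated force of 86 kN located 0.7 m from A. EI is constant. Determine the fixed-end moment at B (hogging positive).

Release both end moments; the primary structure is a simply-supported span AB with redundants M_A and M_B.
Simple-span end rotations at A and B under the given loads:
  at A: point load 90 at a = 4.2: Pab(L + b)/(6LEI) = 247/EI
  at B: point load 90 at a = 4.2: Pab(L + a)/(6LEI) = 282.2/EI
  at A: point load 86 at a = 0.7: Pab(L + b)/(6LEI) = 120.1/EI
  at B: point load 86 at a = 0.7: Pab(L + a)/(6LEI) = 69.53/EI
  θ_A0 = 367.1/EI,  θ_B0 = 351.8/EI
Flexibility coefficients: a unit moment at one end gives L/(3EI) there and L/(6EI) at the far end, so f₁₁ = f₂₂ = 2.333/EI and f₁₂ = f₂₁ = 1.167/EI.
Compatibility — zero rotation at each built-in end:
  2.333 M_A + 1.167 M_B = 367.1
  1.167 M_A + 2.333 M_B = 351.8
Solving the pair gives M_A = 109.2 kN·m and M_B = 96.14 kN·m (hogging).

M_B = 96.14 kN·m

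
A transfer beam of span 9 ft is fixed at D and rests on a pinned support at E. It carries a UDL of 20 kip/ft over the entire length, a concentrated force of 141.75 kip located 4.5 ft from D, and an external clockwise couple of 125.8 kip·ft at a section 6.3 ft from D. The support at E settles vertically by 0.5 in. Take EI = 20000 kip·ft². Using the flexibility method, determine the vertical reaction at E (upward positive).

Release the roller at E. Primary structure: cantilever fixed at D.
Primary-structure tip deflection at E by superposition:
  UDL 20: wL⁴/(8EI) = 16402/EI
  point load 141.75 at a = 4.5: Pa²(3L − a)/(6EI) = 10764/EI
  clockwise couple 125.8 at a = 6.3: M₀a(2L − a)/(2EI) = 4636/EI
  δ_0 = 31803/EI
Flexibility coefficient — unit upward force at E: δ_{EE} = L³/(3EI) = 243/EI.
With EI = 20000 kip·ft²: δ_0 = 1.5901 ft and δ_{EE} = 0.01215 ft/kip.
Compatibility — the beam at E must follow the support down by 0.04167 ft: δ_0 − R_E·δ_{EE} = 0.04167, so R_E = (1.5901 − 0.04167)/0.01215 = 127.4 kip.

R_E = 127.4 kip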